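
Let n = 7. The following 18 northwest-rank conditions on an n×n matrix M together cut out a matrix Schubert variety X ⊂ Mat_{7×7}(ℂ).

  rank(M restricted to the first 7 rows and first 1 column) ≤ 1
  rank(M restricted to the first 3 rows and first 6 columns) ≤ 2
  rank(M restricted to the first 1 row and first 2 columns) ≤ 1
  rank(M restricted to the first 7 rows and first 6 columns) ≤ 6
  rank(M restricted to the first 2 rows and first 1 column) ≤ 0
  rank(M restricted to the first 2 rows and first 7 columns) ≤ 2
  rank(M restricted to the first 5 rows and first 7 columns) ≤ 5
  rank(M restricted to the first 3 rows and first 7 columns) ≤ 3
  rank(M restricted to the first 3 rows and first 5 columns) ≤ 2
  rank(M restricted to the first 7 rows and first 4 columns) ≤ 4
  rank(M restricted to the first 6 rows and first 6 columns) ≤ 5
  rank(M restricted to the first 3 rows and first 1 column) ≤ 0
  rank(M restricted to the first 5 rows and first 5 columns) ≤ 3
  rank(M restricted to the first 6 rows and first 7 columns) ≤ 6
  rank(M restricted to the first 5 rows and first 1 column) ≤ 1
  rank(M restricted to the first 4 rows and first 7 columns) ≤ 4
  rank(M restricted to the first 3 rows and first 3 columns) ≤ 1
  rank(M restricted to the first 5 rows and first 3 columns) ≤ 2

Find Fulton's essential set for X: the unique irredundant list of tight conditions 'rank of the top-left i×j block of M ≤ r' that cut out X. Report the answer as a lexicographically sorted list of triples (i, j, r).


The tightest implied rank at each (i,j), from the 18 conditions:

  i=1: 0, 1, 1, 1, 1, 1, 1
  i=2: 0, 1, 1, 2, 2, 2, 2
  i=3: 0, 1, 1, 2, 2, 2, 3
  i=4: 1, 2, 2, 3, 3, 3, 4
  i=5: 1, 2, 2, 3, 3, 4, 5
  i=6: 1, 2, 3, 4, 4, 5, 6
  i=7: 1, 2, 3, 4, 5, 6, 7

so w = (2, 4, 7, 1, 6, 3, 5).

D(w) has 9 cells with 5 SE-corners; essential set:

[(3, 1, 0), (3, 3, 1), (3, 6, 2), (5, 3, 2), (5, 5, 3)]


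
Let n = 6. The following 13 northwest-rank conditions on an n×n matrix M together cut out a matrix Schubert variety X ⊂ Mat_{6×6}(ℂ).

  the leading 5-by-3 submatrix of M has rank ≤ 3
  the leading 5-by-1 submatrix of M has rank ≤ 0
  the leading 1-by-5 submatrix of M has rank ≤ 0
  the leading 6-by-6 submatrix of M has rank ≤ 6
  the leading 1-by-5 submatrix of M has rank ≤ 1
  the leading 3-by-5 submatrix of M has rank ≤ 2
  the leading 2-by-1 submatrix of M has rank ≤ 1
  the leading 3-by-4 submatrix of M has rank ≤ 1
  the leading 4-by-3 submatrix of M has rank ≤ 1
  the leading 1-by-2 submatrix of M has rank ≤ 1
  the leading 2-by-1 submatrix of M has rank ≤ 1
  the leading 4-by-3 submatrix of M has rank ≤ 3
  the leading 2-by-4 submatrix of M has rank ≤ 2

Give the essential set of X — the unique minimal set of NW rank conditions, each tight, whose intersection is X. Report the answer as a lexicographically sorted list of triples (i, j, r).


Recovering R(i,j) via the rank-extension bound from the 13 conditions:

  0  0  0  0  0  1
  0  1  1  1  1  2
  0  1  1  1  2  3
  0  1  1  2  3  4
  0  1  2  3  4  5
  1  2  3  4  5  6

giving w = (6, 2, 5, 4, 3, 1) via Δ²R.

Fulton essential set (4 of the 12 Rothe cells):

[(1, 5, 0), (3, 4, 1), (4, 3, 1), (5, 1, 0)]


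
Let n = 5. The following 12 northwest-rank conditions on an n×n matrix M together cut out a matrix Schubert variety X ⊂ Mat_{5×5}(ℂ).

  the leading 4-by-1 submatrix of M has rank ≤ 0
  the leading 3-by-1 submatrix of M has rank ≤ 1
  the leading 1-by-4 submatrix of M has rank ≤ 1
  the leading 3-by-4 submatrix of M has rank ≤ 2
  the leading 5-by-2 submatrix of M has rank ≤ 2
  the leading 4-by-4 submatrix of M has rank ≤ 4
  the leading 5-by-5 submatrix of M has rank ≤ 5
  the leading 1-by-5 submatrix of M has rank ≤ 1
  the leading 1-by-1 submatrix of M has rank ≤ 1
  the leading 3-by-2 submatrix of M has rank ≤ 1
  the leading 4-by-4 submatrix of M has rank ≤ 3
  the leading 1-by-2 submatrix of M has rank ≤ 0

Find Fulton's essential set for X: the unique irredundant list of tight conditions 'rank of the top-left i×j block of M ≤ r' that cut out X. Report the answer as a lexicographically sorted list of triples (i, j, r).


Rank table r_w(5×5) implied by the 12 constraints:

  0 | 0 | 1 | 1 | 1
  0 | 1 | 2 | 2 | 2
  0 | 1 | 2 | 2 | 3
  0 | 1 | 2 | 3 | 4
  1 | 2 | 3 | 4 | 5

giving w = (3, 2, 5, 4, 1) via Δ²R.

Fulton essential set (3 of the 6 Rothe cells):

[(1, 2, 0), (3, 4, 2), (4, 1, 0)]


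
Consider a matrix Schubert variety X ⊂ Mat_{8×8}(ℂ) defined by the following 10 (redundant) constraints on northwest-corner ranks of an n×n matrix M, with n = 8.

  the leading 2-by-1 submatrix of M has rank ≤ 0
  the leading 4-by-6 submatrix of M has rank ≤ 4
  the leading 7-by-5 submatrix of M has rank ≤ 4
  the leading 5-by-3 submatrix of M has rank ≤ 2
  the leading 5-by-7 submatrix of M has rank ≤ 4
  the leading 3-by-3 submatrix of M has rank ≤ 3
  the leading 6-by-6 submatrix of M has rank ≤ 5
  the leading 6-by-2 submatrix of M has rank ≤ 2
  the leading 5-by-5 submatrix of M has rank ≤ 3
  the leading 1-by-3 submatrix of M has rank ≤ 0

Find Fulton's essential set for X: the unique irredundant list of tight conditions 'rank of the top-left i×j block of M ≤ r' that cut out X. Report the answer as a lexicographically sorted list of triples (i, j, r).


Propagating the 10 rank bounds to every northwest block:

  i=1: 0 | 0 | 0 | 1 | 1 | 1 | 1 | 1
  i=2: 0 | 1 | 1 | 2 | 2 | 2 | 2 | 2
  i=3: 1 | 2 | 2 | 3 | 3 | 3 | 3 | 3
  i=4: 1 | 2 | 2 | 3 | 3 | 4 | 4 | 4
  i=5: 1 | 2 | 2 | 3 | 3 | 4 | 4 | 5
  i=6: 1 | 2 | 3 | 4 | 4 | 5 | 5 | 6
  i=7: 1 | 2 | 3 | 4 | 4 | 5 | 6 | 7
  i=8: 1 | 2 | 3 | 4 | 5 | 6 | 7 | 8

hence w(1..8) = (4, 2, 1, 6, 8, 3, 7, 5).

ℓ(w)=10; the 6 essential cells (i,j,r):

[(1, 3, 0), (2, 1, 0), (5, 3, 2), (5, 5, 3), (5, 7, 4), (7, 5, 4)]


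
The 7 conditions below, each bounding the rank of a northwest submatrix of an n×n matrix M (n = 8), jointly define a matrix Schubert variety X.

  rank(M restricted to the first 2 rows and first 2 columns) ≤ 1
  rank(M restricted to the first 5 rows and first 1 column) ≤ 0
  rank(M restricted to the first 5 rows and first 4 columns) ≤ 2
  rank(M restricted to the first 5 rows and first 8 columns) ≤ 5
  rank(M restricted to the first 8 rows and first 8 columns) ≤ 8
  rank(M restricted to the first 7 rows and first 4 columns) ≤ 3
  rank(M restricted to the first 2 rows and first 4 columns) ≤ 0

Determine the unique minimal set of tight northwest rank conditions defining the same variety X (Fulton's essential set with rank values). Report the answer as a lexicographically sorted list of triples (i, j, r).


Computing R[i][j] = min implied NW-rank bound (n=8, 7 conditions):

  i=1: 0, 0, 0, 0, 1, 1, 1, 1
  i=2: 0, 0, 0, 0, 1, 2, 2, 2
  i=3: 0, 1, 1, 1, 2, 3, 3, 3
  i=4: 0, 1, 2, 2, 3, 4, 4, 4
  i=5: 0, 1, 2, 2, 3, 4, 5, 5
  i=6: 1, 2, 3, 3, 4, 5, 6, 6
  i=7: 1, 2, 3, 3, 4, 5, 6, 7
  i=8: 1, 2, 3, 4, 5, 6, 7, 8

so w = (5, 6, 2, 3, 7, 1, 8, 4).

D(w) has 13 cells with 4 SE-corners; essential set:

[(2, 4, 0), (5, 1, 0), (5, 4, 2), (7, 4, 3)]


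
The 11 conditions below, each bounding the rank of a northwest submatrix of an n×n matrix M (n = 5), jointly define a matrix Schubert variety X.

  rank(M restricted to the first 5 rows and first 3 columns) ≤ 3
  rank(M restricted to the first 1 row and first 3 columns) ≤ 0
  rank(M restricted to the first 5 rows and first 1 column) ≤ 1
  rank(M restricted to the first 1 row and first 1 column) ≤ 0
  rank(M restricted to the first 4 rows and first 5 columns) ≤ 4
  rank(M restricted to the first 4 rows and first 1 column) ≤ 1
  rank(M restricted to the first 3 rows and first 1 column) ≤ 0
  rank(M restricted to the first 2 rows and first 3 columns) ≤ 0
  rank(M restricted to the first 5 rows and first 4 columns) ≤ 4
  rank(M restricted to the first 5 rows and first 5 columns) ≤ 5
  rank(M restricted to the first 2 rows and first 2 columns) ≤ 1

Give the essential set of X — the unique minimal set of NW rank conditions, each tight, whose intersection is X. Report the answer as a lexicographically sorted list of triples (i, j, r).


Computing R[i][j] = min implied NW-rank bound (n=5, 11 conditions):

  0 | 0 | 0 | 1 | 1
  0 | 0 | 0 | 1 | 2
  0 | 1 | 1 | 2 | 3
  1 | 2 | 2 | 3 | 4
  1 | 2 | 3 | 4 | 5

second differences of R give the permutation w = (4, 5, 2, 1, 3).

2 SE-corners of the 7-cell Rothe diagram give Ess(w):

[(2, 3, 0), (3, 1, 0)]


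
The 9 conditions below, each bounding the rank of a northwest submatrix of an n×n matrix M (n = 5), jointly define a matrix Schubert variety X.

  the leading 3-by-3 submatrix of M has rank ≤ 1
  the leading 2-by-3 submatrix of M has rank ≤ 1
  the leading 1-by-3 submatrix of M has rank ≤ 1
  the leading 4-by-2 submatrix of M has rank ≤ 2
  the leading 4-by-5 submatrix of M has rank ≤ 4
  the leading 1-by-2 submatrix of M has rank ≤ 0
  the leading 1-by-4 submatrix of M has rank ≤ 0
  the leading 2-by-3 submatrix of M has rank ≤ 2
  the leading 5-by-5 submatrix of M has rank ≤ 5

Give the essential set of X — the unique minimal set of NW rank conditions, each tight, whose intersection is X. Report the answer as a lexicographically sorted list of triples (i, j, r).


Recovering R(i,j) via the rank-extension bound from the 9 conditions:

  0, 0, 0, 0, 1
  1, 1, 1, 1, 2
  1, 1, 1, 2, 3
  1, 2, 2, 3, 4
  1, 2, 3, 4, 5

second differences of R give the permutation w = (5, 1, 4, 2, 3).

2 SE-corners of the 6-cell Rothe diagram give Ess(w):

[(1, 4, 0), (3, 3, 1)]


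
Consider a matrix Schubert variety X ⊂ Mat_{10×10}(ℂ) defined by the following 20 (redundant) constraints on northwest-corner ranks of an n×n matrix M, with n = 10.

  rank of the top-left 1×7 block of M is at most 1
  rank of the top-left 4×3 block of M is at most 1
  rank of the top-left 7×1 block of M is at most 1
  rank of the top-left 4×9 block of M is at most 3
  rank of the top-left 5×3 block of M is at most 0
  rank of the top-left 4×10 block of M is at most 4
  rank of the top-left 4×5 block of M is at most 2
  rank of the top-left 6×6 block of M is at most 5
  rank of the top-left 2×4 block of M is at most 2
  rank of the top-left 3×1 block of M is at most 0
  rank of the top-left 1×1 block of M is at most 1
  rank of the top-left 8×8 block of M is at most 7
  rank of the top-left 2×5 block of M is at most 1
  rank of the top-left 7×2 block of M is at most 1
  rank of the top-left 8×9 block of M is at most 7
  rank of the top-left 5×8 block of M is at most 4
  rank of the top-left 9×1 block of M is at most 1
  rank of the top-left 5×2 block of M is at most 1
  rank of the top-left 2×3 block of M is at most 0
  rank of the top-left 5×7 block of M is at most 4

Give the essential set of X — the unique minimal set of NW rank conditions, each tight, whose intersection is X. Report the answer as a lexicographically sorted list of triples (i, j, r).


Rank table r_w(10×10) implied by the 20 constraints:

  row 1: 0 | 0 | 0 | 1 | 1 | 1 | 1 | 1 | 1 | 1
  row 2: 0 | 0 | 0 | 1 | 1 | 2 | 2 | 2 | 2 | 2
  row 3: 0 | 0 | 0 | 1 | 2 | 3 | 3 | 3 | 3 | 3
  row 4: 0 | 0 | 0 | 1 | 2 | 3 | 3 | 3 | 3 | 4
  row 5: 0 | 0 | 0 | 1 | 2 | 3 | 4 | 4 | 4 | 5
  row 6: 1 | 1 | 1 | 2 | 3 | 4 | 5 | 5 | 5 | 6
  row 7: 1 | 1 | 2 | 3 | 4 | 5 | 6 | 6 | 6 | 7
  row 8: 1 | 2 | 3 | 4 | 5 | 6 | 7 | 7 | 7 | 8
  row 9: 1 | 2 | 3 | 4 | 5 | 6 | 7 | 8 | 8 | 9
  row 10: 1 | 2 | 3 | 4 | 5 | 6 | 7 | 8 | 9 | 10

giving w = (4, 6, 5, 10, 7, 1, 3, 2, 8, 9) via Δ²R.

Rothe diagram D(w) (20 cells), 4 SE-corners (essential conditions):

[(2, 5, 1), (4, 9, 3), (5, 3, 0), (7, 2, 1)]


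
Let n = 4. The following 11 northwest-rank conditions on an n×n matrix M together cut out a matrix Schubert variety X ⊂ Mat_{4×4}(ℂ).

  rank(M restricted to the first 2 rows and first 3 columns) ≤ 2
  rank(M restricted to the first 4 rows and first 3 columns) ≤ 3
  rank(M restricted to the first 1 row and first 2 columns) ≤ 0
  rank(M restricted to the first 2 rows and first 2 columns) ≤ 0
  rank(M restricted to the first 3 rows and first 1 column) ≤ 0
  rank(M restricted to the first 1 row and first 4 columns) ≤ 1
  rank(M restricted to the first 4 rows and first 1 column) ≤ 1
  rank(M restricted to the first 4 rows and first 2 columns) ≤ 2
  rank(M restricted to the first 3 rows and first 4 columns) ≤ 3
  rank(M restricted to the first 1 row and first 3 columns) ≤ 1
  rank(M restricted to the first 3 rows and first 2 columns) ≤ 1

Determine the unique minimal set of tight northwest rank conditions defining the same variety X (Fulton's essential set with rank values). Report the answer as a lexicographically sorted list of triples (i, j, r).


Reconstructing r_w from the 11 given conditions:

  0 0 1 1
  0 0 1 2
  0 1 2 3
  1 2 3 4

second differences of R give the permutation w = (3, 4, 2, 1).

Rothe diagram D(w) (5 cells), 2 SE-corners (essential conditions):

[(2, 2, 0), (3, 1, 0)]


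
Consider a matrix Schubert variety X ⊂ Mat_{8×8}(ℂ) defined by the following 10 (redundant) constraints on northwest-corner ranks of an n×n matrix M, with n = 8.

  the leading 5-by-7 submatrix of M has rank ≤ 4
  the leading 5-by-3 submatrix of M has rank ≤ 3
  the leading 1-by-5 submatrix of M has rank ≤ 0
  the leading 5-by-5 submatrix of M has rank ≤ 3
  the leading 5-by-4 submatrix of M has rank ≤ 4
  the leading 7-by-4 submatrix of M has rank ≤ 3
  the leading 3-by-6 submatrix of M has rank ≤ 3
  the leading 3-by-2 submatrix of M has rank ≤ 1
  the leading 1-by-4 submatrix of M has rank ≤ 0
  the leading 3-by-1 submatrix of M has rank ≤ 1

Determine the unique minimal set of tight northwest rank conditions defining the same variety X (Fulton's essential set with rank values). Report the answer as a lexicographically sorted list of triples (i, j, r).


Recovering R(i,j) via the rank-extension bound from the 10 conditions:

  0, 0, 0, 0, 0, 1, 1, 1
  1, 1, 1, 1, 1, 2, 2, 2
  1, 1, 2, 2, 2, 3, 3, 3
  1, 2, 3, 3, 3, 4, 4, 4
  1, 2, 3, 3, 3, 4, 4, 5
  1, 2, 3, 3, 4, 5, 5, 6
  1, 2, 3, 3, 4, 5, 6, 7
  1, 2, 3, 4, 5, 6, 7, 8

second differences of R give the permutation w = (6, 1, 3, 2, 8, 5, 7, 4).

Fulton essential set (5 of the 11 Rothe cells):

[(1, 5, 0), (3, 2, 1), (5, 5, 3), (5, 7, 4), (7, 4, 3)]


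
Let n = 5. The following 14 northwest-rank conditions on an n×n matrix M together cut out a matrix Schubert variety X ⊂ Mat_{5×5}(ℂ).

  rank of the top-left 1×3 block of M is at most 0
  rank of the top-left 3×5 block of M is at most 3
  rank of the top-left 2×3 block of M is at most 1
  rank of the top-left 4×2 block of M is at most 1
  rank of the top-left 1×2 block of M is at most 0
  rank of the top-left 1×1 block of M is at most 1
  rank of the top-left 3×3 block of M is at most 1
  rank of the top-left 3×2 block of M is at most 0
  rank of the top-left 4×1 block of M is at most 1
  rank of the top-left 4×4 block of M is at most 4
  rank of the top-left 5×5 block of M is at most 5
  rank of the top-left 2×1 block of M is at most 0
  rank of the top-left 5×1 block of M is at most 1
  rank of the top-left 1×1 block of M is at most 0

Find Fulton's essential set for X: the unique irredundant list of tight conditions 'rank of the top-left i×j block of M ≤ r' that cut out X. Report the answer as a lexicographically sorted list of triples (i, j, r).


Propagating the 14 rank bounds to every northwest block:

  i=1: 0, 0, 0, 1, 1
  i=2: 0, 0, 1, 2, 2
  i=3: 0, 0, 1, 2, 3
  i=4: 1, 1, 2, 3, 4
  i=5: 1, 2, 3, 4, 5

giving w = (4, 3, 5, 1, 2) via Δ²R.

D(w) has 7 cells with 2 SE-corners; essential set:

[(1, 3, 0), (3, 2, 0)]


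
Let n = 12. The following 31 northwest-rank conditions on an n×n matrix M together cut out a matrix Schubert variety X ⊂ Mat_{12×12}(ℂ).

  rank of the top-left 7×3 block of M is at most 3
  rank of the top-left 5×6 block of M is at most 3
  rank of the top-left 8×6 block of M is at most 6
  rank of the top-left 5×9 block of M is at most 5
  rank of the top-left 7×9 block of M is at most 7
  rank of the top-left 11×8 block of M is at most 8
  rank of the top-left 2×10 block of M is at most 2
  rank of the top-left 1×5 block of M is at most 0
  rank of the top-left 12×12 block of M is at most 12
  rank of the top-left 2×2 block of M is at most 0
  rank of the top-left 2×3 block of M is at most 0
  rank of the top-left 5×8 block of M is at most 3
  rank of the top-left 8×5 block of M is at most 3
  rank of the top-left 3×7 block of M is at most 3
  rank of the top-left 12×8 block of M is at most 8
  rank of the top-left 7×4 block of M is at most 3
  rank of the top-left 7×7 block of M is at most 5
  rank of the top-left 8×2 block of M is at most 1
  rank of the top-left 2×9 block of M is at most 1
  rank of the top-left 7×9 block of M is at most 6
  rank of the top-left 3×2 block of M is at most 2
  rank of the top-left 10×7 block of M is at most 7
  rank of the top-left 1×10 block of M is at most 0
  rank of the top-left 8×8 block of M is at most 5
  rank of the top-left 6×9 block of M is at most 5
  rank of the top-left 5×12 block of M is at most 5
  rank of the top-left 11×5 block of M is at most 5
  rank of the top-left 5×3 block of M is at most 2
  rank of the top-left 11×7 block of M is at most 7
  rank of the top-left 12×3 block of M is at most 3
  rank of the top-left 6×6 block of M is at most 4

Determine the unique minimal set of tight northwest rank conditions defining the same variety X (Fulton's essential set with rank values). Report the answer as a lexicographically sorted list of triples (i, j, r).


Recovering R(i,j) via the rank-extension bound from the 31 conditions:

  i=1: 0  0  0  0  0  0  0  0  0  0  1  1
  i=2: 0  0  0  1  1  1  1  1  1  1  2  2
  i=3: 1  1  1  2  2  2  2  2  2  2  3  3
  i=4: 1  1  2  3  3  3  3  3  3  3  4  4
  i=5: 1  1  2  3  3  3  3  3  4  4  5  5
  i=6: 1  1  2  3  3  4  4  4  5  5  6  6
  i=7: 1  1  2  3  3  4  5  5  6  6  7  7
  i=8: 1  1  2  3  3  4  5  5  6  7  8  8
  i=9: 1  2  3  4  4  5  6  6  7  8  9  9
  i=10: 1  2  3  4  5  6  7  7  8  9  10  10
  i=11: 1  2  3  4  5  6  7  8  9  10  11  11
  i=12: 1  2  3  4  5  6  7  8  9  10  11  12

the unique w with this rank table is (11, 4, 1, 3, 9, 6, 7, 10, 2, 5, 8, 12).

|D(w)|=26, |Ess(w)|=6:

[(1, 10, 0), (2, 3, 0), (5, 8, 3), (8, 2, 1), (8, 5, 3), (8, 8, 5)]


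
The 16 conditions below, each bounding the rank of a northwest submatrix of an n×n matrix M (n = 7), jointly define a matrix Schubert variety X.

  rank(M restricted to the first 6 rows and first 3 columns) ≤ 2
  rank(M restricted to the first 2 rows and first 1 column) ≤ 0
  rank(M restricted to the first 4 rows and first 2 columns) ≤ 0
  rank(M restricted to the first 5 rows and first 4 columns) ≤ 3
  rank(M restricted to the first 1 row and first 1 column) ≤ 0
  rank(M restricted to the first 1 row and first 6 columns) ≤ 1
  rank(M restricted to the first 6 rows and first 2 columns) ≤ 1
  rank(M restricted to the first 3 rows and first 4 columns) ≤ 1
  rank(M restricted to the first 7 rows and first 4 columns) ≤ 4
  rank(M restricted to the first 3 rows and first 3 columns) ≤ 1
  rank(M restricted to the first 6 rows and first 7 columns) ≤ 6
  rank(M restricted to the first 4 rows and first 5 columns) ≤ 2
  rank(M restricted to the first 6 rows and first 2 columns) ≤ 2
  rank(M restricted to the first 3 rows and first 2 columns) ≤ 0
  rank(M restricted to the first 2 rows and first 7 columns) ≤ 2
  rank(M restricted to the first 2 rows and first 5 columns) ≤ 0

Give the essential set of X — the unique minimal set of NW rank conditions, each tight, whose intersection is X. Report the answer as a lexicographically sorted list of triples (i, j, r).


The tightest implied rank at each (i,j), from the 16 conditions:

  i=1: 0 0 0 0 0 1 1
  i=2: 0 0 0 0 0 1 2
  i=3: 0 0 1 1 1 2 3
  i=4: 0 0 1 2 2 3 4
  i=5: 1 1 2 3 3 4 5
  i=6: 1 1 2 3 4 5 6
  i=7: 1 2 3 4 5 6 7

so w = (6, 7, 3, 4, 1, 5, 2).

Rothe diagram D(w) (15 cells), 3 SE-corners (essential conditions):

[(2, 5, 0), (4, 2, 0), (6, 2, 1)]


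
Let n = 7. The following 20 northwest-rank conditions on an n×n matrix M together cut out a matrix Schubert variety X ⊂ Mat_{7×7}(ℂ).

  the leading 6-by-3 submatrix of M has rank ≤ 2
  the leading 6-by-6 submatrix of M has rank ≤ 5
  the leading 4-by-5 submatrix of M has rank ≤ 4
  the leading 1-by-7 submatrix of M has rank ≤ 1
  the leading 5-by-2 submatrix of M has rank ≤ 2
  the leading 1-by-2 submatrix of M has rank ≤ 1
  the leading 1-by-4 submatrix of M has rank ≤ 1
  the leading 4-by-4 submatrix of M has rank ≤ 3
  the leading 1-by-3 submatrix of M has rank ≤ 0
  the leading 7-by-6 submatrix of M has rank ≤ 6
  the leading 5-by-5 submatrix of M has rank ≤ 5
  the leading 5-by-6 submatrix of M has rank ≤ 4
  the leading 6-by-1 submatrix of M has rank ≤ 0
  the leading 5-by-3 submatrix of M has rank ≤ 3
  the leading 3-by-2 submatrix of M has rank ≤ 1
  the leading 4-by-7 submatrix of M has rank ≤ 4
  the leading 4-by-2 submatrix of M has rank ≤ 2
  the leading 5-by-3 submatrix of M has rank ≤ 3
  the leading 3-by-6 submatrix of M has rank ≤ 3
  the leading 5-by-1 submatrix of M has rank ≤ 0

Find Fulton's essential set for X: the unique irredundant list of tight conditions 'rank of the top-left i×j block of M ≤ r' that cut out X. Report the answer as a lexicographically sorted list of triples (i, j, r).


Rank table r_w(7×7) implied by the 20 constraints:

  row 1: 0  0  0  1  1  1  1
  row 2: 0  1  1  2  2  2  2
  row 3: 0  1  2  3  3  3  3
  row 4: 0  1  2  3  4  4  4
  row 5: 0  1  2  3  4  4  5
  row 6: 0  1  2  3  4  5  6
  row 7: 1  2  3  4  5  6  7

hence w(1..7) = (4, 2, 3, 5, 7, 6, 1).

Fulton essential set (3 of the 9 Rothe cells):

[(1, 3, 0), (5, 6, 4), (6, 1, 0)]


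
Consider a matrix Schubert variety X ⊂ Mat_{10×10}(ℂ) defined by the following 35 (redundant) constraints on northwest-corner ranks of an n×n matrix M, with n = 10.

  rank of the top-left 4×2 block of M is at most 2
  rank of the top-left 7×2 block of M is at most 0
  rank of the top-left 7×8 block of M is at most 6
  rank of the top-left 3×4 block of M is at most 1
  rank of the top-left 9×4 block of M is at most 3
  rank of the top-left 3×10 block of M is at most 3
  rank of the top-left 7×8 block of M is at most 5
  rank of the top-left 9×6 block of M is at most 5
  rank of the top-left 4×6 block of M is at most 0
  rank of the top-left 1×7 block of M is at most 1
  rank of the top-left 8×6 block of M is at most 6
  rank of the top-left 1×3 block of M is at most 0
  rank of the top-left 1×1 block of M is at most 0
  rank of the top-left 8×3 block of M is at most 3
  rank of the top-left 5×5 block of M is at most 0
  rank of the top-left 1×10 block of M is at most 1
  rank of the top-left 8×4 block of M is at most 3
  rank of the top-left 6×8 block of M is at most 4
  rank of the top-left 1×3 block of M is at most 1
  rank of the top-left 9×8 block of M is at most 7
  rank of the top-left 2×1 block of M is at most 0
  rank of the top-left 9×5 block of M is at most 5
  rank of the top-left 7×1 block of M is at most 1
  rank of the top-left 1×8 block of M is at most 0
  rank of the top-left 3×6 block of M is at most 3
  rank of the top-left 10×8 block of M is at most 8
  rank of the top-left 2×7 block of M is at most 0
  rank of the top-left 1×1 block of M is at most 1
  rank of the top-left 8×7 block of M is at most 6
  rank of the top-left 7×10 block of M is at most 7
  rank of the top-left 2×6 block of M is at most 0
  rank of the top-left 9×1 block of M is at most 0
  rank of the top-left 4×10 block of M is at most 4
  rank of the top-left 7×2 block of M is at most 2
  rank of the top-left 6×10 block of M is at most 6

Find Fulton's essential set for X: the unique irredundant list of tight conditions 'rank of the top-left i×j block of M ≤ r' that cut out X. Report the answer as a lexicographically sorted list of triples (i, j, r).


Propagating the 35 rank bounds to every northwest block:

  i=1: 0, 0, 0, 0, 0, 0, 0, 0, 1, 1
  i=2: 0, 0, 0, 0, 0, 0, 0, 1, 2, 2
  i=3: 0, 0, 0, 0, 0, 0, 1, 2, 3, 3
  i=4: 0, 0, 0, 0, 0, 0, 1, 2, 3, 4
  i=5: 0, 0, 0, 0, 0, 1, 2, 3, 4, 5
  i=6: 0, 0, 1, 1, 1, 2, 3, 4, 5, 6
  i=7: 0, 0, 1, 2, 2, 3, 4, 5, 6, 7
  i=8: 0, 1, 2, 3, 3, 4, 5, 6, 7, 8
  i=9: 0, 1, 2, 3, 4, 5, 6, 7, 8, 9
  i=10: 1, 2, 3, 4, 5, 6, 7, 8, 9, 10

the unique w with this rank table is (9, 8, 7, 10, 6, 3, 4, 2, 5, 1).

Rothe diagram D(w) (38 cells), 6 SE-corners (essential conditions):

[(1, 8, 0), (2, 7, 0), (4, 6, 0), (5, 5, 0), (7, 2, 0), (9, 1, 0)]


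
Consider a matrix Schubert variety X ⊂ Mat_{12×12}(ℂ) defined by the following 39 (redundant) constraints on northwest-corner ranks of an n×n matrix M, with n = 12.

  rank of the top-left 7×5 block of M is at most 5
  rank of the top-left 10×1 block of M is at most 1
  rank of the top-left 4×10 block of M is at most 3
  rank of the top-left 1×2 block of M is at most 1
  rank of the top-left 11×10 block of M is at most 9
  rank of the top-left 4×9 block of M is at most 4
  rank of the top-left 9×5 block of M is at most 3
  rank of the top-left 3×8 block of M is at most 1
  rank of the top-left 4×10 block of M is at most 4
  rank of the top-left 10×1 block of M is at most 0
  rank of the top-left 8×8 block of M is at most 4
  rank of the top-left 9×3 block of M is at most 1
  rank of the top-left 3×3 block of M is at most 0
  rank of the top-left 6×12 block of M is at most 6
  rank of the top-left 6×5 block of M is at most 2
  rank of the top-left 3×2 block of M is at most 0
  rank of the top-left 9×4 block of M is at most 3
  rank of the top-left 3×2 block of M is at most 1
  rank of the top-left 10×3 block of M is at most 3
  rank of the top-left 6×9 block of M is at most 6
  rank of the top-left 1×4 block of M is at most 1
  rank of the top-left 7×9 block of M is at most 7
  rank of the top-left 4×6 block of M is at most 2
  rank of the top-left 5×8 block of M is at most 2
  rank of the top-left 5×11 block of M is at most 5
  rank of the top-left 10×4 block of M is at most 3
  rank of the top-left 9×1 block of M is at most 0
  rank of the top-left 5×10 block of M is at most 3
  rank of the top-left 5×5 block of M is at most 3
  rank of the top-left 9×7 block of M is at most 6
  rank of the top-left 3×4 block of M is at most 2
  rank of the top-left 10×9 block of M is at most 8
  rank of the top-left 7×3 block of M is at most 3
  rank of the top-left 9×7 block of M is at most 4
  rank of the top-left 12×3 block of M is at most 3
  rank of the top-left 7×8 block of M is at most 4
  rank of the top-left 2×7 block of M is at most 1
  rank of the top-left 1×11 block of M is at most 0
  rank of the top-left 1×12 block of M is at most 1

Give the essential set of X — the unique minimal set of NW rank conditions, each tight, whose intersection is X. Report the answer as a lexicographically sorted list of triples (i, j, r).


Recovering R(i,j) via the rank-extension bound from the 39 conditions:

  i=1: 0 0 0 0 0 0 0 0 0 0 0 1
  i=2: 0 0 0 1 1 1 1 1 1 1 1 2
  i=3: 0 0 0 1 1 1 1 1 2 2 2 3
  i=4: 0 1 1 2 2 2 2 2 3 3 3 4
  i=5: 0 1 1 2 2 2 2 2 3 3 4 5
  i=6: 0 1 1 2 2 3 3 3 4 4 5 6
  i=7: 0 1 1 2 3 4 4 4 5 5 6 7
  i=8: 0 1 1 2 3 4 4 4 5 6 7 8
  i=9: 0 1 1 2 3 4 4 5 6 7 8 9
  i=10: 0 1 2 3 4 5 5 6 7 8 9 10
  i=11: 1 2 3 4 5 6 6 7 8 9 10 11
  i=12: 1 2 3 4 5 6 7 8 9 10 11 12

hence w(1..12) = (12, 4, 9, 2, 11, 6, 5, 10, 8, 3, 1, 7).

Fulton essential set (10 of the 42 Rothe cells):

[(1, 11, 0), (3, 3, 0), (3, 8, 1), (5, 8, 2), (5, 10, 3), (6, 5, 2), (8, 8, 4), (9, 3, 1), (9, 7, 4), (10, 1, 0)]


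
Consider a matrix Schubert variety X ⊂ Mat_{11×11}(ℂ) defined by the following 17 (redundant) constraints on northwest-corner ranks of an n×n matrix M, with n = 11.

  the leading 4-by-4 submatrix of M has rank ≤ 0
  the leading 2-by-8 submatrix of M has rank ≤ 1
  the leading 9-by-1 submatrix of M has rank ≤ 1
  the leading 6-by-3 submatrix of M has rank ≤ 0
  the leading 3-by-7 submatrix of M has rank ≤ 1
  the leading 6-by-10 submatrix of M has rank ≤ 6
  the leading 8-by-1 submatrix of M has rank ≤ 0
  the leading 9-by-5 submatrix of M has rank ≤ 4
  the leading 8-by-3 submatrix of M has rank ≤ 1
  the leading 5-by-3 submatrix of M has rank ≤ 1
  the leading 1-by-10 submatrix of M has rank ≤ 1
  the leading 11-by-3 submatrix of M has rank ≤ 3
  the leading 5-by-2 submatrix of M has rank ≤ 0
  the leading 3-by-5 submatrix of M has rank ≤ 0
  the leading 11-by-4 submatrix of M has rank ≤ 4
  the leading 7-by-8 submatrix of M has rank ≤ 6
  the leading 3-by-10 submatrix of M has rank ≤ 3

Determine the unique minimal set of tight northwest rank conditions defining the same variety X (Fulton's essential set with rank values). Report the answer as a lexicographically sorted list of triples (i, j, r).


Rank table r_w(11×11) implied by the 17 constraints:

  row 1: 0  0  0  0  0  1  1  1  1  1  1
  row 2: 0  0  0  0  0  1  1  1  2  2  2
  row 3: 0  0  0  0  0  1  1  2  3  3  3
  row 4: 0  0  0  0  1  2  2  3  4  4  4
  row 5: 0  0  0  1  2  3  3  4  5  5  5
  row 6: 0  0  0  1  2  3  4  5  6  6  6
  row 7: 0  1  1  2  3  4  5  6  7  7  7
  row 8: 0  1  1  2  3  4  5  6  7  8  8
  row 9: 1  2  2  3  4  5  6  7  8  9  9
  row 10: 1  2  3  4  5  6  7  8  9  10  10
  row 11: 1  2  3  4  5  6  7  8  9  10  11

so w = (6, 9, 8, 5, 4, 7, 2, 10, 1, 3, 11).

|D(w)|=31, |Ess(w)|=7:

[(2, 8, 1), (3, 5, 0), (3, 7, 1), (4, 4, 0), (6, 3, 0), (8, 1, 0), (8, 3, 1)]


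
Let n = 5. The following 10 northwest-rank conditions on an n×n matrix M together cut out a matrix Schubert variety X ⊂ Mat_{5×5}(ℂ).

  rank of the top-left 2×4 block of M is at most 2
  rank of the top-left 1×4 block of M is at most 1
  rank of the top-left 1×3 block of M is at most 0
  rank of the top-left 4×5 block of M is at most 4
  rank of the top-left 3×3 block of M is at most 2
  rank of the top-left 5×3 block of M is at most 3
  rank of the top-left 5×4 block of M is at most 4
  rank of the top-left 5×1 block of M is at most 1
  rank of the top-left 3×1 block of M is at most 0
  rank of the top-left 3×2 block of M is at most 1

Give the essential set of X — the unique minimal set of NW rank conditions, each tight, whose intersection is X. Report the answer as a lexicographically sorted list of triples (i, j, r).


Computing R[i][j] = min implied NW-rank bound (n=5, 10 conditions):

  row 1: 0, 0, 0, 1, 1
  row 2: 0, 1, 1, 2, 2
  row 3: 0, 1, 2, 3, 3
  row 4: 1, 2, 3, 4, 4
  row 5: 1, 2, 3, 4, 5

second differences of R give the permutation w = (4, 2, 3, 1, 5).

Rothe diagram D(w) (5 cells), 2 SE-corners (essential conditions):

[(1, 3, 0), (3, 1, 0)]


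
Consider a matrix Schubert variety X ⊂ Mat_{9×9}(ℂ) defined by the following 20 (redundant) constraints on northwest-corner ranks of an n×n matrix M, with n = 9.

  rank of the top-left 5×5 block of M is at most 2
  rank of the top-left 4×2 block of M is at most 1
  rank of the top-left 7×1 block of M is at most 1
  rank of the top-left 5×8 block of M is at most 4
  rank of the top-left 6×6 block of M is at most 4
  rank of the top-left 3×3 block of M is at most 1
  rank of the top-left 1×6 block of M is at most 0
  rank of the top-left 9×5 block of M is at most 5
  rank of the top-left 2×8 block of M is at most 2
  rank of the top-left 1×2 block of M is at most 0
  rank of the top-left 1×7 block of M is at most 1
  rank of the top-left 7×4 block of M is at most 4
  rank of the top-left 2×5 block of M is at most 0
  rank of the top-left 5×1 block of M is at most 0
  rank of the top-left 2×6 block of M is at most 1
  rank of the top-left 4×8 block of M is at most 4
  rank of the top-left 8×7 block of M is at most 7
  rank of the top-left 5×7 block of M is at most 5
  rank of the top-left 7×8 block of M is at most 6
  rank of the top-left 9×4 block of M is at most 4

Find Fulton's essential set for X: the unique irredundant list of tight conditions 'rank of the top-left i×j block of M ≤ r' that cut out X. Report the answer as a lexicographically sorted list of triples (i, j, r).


Propagating the 20 rank bounds to every northwest block:

  R[1]: 0, 0, 0, 0, 0, 0, 1, 1, 1
  R[2]: 0, 0, 0, 0, 0, 1, 2, 2, 2
  R[3]: 0, 1, 1, 1, 1, 2, 3, 3, 3
  R[4]: 0, 1, 2, 2, 2, 3, 4, 4, 4
  R[5]: 0, 1, 2, 2, 2, 3, 4, 4, 5
  R[6]: 1, 2, 3, 3, 3, 4, 5, 5, 6
  R[7]: 1, 2, 3, 4, 4, 5, 6, 6, 7
  R[8]: 1, 2, 3, 4, 5, 6, 7, 7, 8
  R[9]: 1, 2, 3, 4, 5, 6, 7, 8, 9

giving w = (7, 6, 2, 3, 9, 1, 4, 5, 8) via Δ²R.

5 SE-corners of the 17-cell Rothe diagram give Ess(w):

[(1, 6, 0), (2, 5, 0), (5, 1, 0), (5, 5, 2), (5, 8, 4)]


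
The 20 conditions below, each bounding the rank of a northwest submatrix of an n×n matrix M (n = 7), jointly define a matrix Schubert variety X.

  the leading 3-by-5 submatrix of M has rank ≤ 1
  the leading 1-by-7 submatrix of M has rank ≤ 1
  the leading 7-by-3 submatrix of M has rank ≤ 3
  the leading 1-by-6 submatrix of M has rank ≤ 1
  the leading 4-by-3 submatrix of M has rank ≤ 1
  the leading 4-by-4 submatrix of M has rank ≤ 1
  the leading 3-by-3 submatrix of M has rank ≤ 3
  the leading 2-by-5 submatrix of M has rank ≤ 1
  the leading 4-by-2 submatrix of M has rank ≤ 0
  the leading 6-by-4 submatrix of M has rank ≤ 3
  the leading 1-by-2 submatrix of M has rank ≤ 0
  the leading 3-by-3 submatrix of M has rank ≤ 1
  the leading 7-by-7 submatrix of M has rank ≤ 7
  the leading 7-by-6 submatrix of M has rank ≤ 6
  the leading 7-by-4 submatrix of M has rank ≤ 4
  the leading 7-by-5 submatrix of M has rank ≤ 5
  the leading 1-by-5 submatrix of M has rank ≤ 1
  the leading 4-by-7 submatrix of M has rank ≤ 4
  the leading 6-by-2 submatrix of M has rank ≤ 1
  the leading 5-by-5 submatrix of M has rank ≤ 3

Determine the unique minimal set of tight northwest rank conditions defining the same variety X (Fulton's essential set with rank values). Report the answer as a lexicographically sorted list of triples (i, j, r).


Rank table r_w(7×7) implied by the 20 constraints:

  i=1: 0  0  1  1  1  1  1
  i=2: 0  0  1  1  1  2  2
  i=3: 0  0  1  1  1  2  3
  i=4: 0  0  1  1  2  3  4
  i=5: 1  1  2  2  3  4  5
  i=6: 1  1  2  3  4  5  6
  i=7: 1  2  3  4  5  6  7

so w = (3, 6, 7, 5, 1, 4, 2).

|D(w)|=14, |Ess(w)|=4:

[(3, 5, 1), (4, 2, 0), (4, 4, 1), (6, 2, 1)]


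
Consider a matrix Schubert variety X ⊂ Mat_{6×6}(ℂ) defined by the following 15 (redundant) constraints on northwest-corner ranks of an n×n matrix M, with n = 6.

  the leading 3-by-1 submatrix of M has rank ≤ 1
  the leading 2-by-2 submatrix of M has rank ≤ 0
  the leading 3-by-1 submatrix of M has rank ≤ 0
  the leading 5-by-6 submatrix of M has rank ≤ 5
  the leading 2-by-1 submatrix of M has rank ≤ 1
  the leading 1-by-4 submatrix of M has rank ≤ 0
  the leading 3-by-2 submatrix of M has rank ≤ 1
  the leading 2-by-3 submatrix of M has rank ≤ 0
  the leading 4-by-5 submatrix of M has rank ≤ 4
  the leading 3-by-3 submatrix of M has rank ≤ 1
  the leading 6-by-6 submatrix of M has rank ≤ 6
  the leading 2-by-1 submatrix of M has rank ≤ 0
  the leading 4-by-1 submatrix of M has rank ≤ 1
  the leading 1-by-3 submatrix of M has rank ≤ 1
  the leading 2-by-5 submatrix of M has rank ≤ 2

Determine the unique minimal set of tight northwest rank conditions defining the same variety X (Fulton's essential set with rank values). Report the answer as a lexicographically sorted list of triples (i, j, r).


Recovering R(i,j) via the rank-extension bound from the 15 conditions:

  row 1: 0, 0, 0, 0, 1, 1
  row 2: 0, 0, 0, 1, 2, 2
  row 3: 0, 1, 1, 2, 3, 3
  row 4: 1, 2, 2, 3, 4, 4
  row 5: 1, 2, 3, 4, 5, 5
  row 6: 1, 2, 3, 4, 5, 6

hence w(1..6) = (5, 4, 2, 1, 3, 6).

Rothe diagram D(w) (8 cells), 3 SE-corners (essential conditions):

[(1, 4, 0), (2, 3, 0), (3, 1, 0)]


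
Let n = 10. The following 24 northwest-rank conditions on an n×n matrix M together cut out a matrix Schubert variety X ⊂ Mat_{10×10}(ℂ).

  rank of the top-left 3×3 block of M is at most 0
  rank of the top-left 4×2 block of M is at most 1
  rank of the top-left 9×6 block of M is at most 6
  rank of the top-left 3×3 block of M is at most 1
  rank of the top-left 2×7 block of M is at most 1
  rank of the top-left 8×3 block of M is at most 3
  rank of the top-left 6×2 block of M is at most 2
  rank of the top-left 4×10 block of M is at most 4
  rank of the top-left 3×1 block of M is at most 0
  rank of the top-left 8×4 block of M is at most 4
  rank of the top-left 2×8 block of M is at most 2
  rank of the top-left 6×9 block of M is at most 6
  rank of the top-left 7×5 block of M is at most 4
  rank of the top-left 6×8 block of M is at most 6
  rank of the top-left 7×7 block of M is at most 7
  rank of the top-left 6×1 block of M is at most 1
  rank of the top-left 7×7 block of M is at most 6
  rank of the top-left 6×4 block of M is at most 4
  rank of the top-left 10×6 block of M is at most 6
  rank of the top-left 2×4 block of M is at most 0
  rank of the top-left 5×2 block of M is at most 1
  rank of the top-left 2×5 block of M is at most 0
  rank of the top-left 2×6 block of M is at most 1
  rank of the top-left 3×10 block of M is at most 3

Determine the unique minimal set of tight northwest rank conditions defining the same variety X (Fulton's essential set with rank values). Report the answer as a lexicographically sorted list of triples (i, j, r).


Computing R[i][j] = min implied NW-rank bound (n=10, 24 conditions):

  row 1: 0 | 0 | 0 | 0 | 0 | 1 | 1 | 1 | 1 | 1
  row 2: 0 | 0 | 0 | 0 | 0 | 1 | 1 | 2 | 2 | 2
  row 3: 0 | 0 | 0 | 1 | 1 | 2 | 2 | 3 | 3 | 3
  row 4: 1 | 1 | 1 | 2 | 2 | 3 | 3 | 4 | 4 | 4
  row 5: 1 | 1 | 2 | 3 | 3 | 4 | 4 | 5 | 5 | 5
  row 6: 1 | 2 | 3 | 4 | 4 | 5 | 5 | 6 | 6 | 6
  row 7: 1 | 2 | 3 | 4 | 4 | 5 | 6 | 7 | 7 | 7
  row 8: 1 | 2 | 3 | 4 | 5 | 6 | 7 | 8 | 8 | 8
  row 9: 1 | 2 | 3 | 4 | 5 | 6 | 7 | 8 | 9 | 9
  row 10: 1 | 2 | 3 | 4 | 5 | 6 | 7 | 8 | 9 | 10

giving w = (6, 8, 4, 1, 3, 2, 7, 5, 9, 10) via Δ²R.

|D(w)|=16, |Ess(w)|=5:

[(2, 5, 0), (2, 7, 1), (3, 3, 0), (5, 2, 1), (7, 5, 4)]


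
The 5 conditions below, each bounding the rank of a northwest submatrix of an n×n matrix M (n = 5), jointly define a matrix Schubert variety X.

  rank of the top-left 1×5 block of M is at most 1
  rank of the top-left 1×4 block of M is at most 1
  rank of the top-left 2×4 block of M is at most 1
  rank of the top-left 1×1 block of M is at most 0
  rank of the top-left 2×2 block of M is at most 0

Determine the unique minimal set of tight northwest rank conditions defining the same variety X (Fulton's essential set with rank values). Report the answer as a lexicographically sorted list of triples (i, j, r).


Recovering R(i,j) via the rank-extension bound from the 5 conditions:

  i=1: 0 | 0 | 1 | 1 | 1
  i=2: 0 | 0 | 1 | 1 | 2
  i=3: 1 | 1 | 2 | 2 | 3
  i=4: 1 | 2 | 3 | 3 | 4
  i=5: 1 | 2 | 3 | 4 | 5

hence w(1..5) = (3, 5, 1, 2, 4).

D(w) has 5 cells with 2 SE-corners; essential set:

[(2, 2, 0), (2, 4, 1)]


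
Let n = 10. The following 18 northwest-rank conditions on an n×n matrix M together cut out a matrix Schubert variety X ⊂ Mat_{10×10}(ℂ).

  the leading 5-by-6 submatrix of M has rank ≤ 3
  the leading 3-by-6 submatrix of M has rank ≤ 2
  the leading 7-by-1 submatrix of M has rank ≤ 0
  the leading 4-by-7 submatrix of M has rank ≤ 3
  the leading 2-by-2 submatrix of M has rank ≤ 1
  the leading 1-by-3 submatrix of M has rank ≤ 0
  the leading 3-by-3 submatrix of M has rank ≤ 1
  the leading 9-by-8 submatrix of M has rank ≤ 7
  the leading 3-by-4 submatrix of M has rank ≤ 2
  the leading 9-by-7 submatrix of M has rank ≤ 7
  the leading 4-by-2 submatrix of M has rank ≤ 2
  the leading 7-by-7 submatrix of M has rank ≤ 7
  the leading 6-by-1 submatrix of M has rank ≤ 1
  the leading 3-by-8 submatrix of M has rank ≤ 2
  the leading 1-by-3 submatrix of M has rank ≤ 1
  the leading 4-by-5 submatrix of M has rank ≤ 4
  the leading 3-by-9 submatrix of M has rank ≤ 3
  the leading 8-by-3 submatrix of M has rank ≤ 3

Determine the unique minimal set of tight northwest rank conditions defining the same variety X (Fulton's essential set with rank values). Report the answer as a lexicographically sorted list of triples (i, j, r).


Recovering R(i,j) via the rank-extension bound from the 18 conditions:

  R[1]: 0 | 0 | 0 | 1 | 1 | 1 | 1 | 1 | 1 | 1
  R[2]: 0 | 1 | 1 | 2 | 2 | 2 | 2 | 2 | 2 | 2
  R[3]: 0 | 1 | 1 | 2 | 2 | 2 | 2 | 2 | 3 | 3
  R[4]: 0 | 1 | 2 | 3 | 3 | 3 | 3 | 3 | 4 | 4
  R[5]: 0 | 1 | 2 | 3 | 3 | 3 | 4 | 4 | 5 | 5
  R[6]: 0 | 1 | 2 | 3 | 4 | 4 | 5 | 5 | 6 | 6
  R[7]: 0 | 1 | 2 | 3 | 4 | 5 | 6 | 6 | 7 | 7
  R[8]: 1 | 2 | 3 | 4 | 5 | 6 | 7 | 7 | 8 | 8
  R[9]: 1 | 2 | 3 | 4 | 5 | 6 | 7 | 7 | 8 | 9
  R[10]: 1 | 2 | 3 | 4 | 5 | 6 | 7 | 8 | 9 | 10

the unique w with this rank table is (4, 2, 9, 3, 7, 5, 6, 1, 10, 8).

|D(w)|=17, |Ess(w)|=6:

[(1, 3, 0), (3, 3, 1), (3, 8, 2), (5, 6, 3), (7, 1, 0), (9, 8, 7)]
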